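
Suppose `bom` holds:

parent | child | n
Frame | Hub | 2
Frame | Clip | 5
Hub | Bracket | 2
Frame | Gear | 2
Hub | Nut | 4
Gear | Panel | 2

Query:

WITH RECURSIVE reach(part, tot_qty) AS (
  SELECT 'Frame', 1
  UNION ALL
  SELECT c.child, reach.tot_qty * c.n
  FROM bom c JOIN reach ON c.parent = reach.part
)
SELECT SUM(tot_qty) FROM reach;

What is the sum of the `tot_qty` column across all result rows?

26

Base: (Frame, tot_qty=1).
Iteration 1: components of {Frame} -> Clip = 1*5 = 5, Gear = 1*2 = 2, Hub = 1*2 = 2.
Iteration 2: components of {Clip,Gear,Hub} -> Bracket = 2*2 = 4, Nut = 2*4 = 8, Panel = 2*2 = 4.
Iteration 3: no further components; recursion stops.
SUM(tot_qty) = 1 + 2 + 5 + 2 + 4 + 8 + 4 = 26.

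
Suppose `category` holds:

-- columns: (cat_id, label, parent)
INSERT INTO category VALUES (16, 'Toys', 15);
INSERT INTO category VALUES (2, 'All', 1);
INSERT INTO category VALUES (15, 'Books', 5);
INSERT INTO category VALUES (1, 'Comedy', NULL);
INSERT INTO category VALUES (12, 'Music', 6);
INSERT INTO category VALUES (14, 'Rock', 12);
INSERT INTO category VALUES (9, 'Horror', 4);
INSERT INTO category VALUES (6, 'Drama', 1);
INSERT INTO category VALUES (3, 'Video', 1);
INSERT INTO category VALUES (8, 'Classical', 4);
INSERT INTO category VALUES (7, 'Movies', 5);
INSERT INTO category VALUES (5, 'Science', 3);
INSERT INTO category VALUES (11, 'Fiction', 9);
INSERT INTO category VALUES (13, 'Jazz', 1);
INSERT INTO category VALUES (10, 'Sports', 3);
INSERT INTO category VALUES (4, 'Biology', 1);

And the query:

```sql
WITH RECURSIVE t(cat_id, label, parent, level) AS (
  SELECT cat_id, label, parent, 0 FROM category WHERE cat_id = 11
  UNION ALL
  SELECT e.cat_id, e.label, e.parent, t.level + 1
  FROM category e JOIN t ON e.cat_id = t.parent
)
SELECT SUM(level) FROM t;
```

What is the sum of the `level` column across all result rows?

6

Base: cat_id=11 (Fiction), parent=9, level 0.
Iteration 1: join on cat_id=9 -> Horror (id 9, parent=4, level 1).
Iteration 2: join on cat_id=4 -> Biology (id 4, parent=1, level 2).
Iteration 3: join on cat_id=1 -> Comedy (id 1, parent=NULL, level 3).
Iteration 4: parent is NULL; no match; recursion stops.
SUM(level) = 0 + 1 + 2 + 3 = 6.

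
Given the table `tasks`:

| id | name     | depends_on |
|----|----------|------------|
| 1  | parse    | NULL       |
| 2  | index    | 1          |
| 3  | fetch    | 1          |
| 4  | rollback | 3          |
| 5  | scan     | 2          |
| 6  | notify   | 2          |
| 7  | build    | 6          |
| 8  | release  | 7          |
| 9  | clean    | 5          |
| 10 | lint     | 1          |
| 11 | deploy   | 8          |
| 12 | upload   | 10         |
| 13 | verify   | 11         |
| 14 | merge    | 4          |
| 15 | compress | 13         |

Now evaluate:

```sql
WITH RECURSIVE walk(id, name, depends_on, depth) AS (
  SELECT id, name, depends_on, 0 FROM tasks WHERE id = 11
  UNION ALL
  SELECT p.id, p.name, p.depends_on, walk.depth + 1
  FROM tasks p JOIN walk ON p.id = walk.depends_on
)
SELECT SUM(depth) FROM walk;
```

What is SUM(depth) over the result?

Base: id=11 (deploy), depends_on=8, depth 0.
Iteration 1: join on id=8 -> release (id 8, depends_on=7, depth 1).
Iteration 2: join on id=7 -> build (id 7, depends_on=6, depth 2).
Iteration 3: join on id=6 -> notify (id 6, depends_on=2, depth 3).
Iteration 4: join on id=2 -> index (id 2, depends_on=1, depth 4).
Iteration 5: join on id=1 -> parse (id 1, depends_on=NULL, depth 5).
Iteration 6: depends_on is NULL; no match; recursion stops.
SUM(depth) = 0 + 1 + 2 + 3 + 4 + 5 = 15.

15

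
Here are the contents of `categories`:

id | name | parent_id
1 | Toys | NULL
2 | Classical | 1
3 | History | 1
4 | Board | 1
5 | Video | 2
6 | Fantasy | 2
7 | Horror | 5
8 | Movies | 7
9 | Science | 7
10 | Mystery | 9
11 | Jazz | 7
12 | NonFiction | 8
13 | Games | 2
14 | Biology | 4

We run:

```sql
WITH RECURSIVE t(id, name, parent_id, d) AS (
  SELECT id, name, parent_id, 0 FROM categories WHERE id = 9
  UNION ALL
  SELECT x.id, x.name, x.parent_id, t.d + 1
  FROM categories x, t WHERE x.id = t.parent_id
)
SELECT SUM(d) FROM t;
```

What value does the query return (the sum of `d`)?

10

Base: id=9 (Science), parent_id=7, d 0.
Iteration 1: join on id=7 -> Horror (id 7, parent_id=5, d 1).
Iteration 2: join on id=5 -> Video (id 5, parent_id=2, d 2).
Iteration 3: join on id=2 -> Classical (id 2, parent_id=1, d 3).
Iteration 4: join on id=1 -> Toys (id 1, parent_id=NULL, d 4).
Iteration 5: parent_id is NULL; no match; recursion stops.
SUM(d) = 0 + 1 + 2 + 3 + 4 = 10.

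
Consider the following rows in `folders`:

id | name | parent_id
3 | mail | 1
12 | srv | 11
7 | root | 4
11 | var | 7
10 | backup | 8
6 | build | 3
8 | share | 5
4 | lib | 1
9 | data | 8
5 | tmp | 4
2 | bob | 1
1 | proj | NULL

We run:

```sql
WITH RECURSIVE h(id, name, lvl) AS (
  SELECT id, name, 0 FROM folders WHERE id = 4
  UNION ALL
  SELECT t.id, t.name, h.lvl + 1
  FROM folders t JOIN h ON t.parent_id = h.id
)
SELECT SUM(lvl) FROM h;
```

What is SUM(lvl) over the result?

15

Base: id=4 (lib) at lvl 0.
Iteration 1: rows with parent_id in {4} -> tmp (id 5, lvl 1), root (id 7, lvl 1).
Iteration 2: rows with parent_id in {5,7} -> share (id 8, lvl 2), var (id 11, lvl 2).
Iteration 3: rows with parent_id in {8,11} -> data (id 9, lvl 3), backup (id 10, lvl 3), srv (id 12, lvl 3).
Iteration 4: no rows with parent_id in {9,10,12}; recursion stops.
SUM(lvl) = 0 + 1 + 1 + 2 + 2 + 3 + 3 + 3 = 15.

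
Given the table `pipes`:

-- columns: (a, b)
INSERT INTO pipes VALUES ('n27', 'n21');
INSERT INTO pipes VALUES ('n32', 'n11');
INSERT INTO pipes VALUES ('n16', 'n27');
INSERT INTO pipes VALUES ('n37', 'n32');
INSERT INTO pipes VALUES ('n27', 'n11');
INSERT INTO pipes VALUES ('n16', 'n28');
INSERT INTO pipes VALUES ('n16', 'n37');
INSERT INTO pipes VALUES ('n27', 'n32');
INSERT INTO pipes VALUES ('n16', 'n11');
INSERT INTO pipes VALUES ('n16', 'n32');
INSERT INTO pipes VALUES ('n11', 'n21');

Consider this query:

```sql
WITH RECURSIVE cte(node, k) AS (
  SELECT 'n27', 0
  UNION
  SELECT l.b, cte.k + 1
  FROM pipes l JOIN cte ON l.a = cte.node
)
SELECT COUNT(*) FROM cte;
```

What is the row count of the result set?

7

Base: (n27, k=0).
Iteration 1: edges from {n27} -> (n11, k=1), (n21, k=1), (n32, k=1).
Iteration 2: edges from {n11,n21,n32} -> (n11, k=2), (n21, k=2).
Iteration 3: edges from {n11,n21} -> (n21, k=3).
Iteration 4: no outgoing edges from {n21}; recursion stops.
Total rows emitted: 7.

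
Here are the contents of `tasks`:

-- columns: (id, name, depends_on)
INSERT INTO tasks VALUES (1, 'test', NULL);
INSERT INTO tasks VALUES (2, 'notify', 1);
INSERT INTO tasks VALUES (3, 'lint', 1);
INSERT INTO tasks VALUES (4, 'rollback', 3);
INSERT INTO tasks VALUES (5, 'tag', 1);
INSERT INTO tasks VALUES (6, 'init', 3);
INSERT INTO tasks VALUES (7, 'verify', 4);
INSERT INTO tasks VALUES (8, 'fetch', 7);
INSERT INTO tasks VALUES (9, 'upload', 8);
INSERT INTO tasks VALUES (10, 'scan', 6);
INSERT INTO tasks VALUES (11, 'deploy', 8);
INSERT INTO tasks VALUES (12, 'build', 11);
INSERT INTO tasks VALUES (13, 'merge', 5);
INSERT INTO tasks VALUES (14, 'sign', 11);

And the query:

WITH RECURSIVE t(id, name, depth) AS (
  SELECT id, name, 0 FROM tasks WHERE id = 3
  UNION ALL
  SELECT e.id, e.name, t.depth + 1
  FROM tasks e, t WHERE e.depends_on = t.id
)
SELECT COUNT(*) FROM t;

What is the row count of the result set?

10

Base: id=3 (lint) at depth 0.
Iteration 1: rows with depends_on in {3} -> rollback (id 4, depth 1), init (id 6, depth 1).
Iteration 2: rows with depends_on in {4,6} -> verify (id 7, depth 2), scan (id 10, depth 2).
Iteration 3: rows with depends_on in {7,10} -> fetch (id 8, depth 3).
Iteration 4: rows with depends_on in {8} -> upload (id 9, depth 4), deploy (id 11, depth 4).
Iteration 5: rows with depends_on in {9,11} -> build (id 12, depth 5), sign (id 14, depth 5).
Iteration 6: no rows with depends_on in {12,14}; recursion stops.
Total rows emitted: 10.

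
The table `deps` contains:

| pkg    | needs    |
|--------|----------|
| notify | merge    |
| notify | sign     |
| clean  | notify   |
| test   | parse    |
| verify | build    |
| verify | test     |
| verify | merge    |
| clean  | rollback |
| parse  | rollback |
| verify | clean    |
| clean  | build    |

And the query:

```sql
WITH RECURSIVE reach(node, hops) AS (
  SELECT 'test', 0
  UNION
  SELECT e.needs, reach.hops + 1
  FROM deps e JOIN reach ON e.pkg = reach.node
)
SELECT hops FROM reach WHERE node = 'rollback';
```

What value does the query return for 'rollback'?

2

Base: (test, hops=0).
Iteration 1: edges from {test} -> (parse, hops=1).
Iteration 2: edges from {parse} -> (rollback, hops=2).
Iteration 3: no outgoing edges from {rollback}; recursion stops.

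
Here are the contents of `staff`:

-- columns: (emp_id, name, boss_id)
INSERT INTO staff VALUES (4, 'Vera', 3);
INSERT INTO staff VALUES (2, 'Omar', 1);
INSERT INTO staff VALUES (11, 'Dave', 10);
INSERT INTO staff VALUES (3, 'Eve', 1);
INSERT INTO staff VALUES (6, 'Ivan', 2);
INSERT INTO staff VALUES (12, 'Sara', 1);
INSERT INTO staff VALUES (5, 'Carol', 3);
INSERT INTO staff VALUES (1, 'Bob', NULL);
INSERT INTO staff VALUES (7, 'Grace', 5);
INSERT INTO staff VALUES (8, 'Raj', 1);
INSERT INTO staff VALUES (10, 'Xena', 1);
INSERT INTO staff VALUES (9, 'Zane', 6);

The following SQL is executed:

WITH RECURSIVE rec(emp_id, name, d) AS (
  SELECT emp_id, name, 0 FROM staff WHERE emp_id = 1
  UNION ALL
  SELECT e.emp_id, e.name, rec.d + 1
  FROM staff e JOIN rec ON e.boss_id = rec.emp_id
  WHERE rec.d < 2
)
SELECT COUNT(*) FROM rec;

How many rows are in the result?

Base: emp_id=1 (Bob) at d 0.
Iteration 1: rows with boss_id in {1} -> Omar (id 2, d 1), Eve (id 3, d 1), Raj (id 8, d 1), Xena (id 10, d 1), Sara (id 12, d 1).
Iteration 2: rows with boss_id in {2,3,8,10,12} -> Vera (id 4, d 2), Carol (id 5, d 2), Ivan (id 6, d 2), Dave (id 11, d 2).
Iteration 3: d < 2 fails for all current rows; recursion stops.
Total rows emitted: 10.

10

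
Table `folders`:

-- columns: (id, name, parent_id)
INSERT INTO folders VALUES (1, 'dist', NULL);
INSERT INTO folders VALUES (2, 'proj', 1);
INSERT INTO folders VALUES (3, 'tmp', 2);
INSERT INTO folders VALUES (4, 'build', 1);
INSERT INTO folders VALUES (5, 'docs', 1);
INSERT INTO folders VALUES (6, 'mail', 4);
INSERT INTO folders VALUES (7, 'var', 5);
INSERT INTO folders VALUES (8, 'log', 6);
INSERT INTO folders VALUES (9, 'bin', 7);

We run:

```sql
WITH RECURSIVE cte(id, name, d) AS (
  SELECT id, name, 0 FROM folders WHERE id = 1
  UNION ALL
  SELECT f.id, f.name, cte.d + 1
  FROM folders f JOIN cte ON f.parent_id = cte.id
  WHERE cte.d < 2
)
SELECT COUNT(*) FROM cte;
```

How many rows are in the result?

7

Base: id=1 (dist) at d 0.
Iteration 1: rows with parent_id in {1} -> proj (id 2, d 1), build (id 4, d 1), docs (id 5, d 1).
Iteration 2: rows with parent_id in {2,4,5} -> tmp (id 3, d 2), mail (id 6, d 2), var (id 7, d 2).
Iteration 3: d < 2 fails for all current rows; recursion stops.
Total rows emitted: 7.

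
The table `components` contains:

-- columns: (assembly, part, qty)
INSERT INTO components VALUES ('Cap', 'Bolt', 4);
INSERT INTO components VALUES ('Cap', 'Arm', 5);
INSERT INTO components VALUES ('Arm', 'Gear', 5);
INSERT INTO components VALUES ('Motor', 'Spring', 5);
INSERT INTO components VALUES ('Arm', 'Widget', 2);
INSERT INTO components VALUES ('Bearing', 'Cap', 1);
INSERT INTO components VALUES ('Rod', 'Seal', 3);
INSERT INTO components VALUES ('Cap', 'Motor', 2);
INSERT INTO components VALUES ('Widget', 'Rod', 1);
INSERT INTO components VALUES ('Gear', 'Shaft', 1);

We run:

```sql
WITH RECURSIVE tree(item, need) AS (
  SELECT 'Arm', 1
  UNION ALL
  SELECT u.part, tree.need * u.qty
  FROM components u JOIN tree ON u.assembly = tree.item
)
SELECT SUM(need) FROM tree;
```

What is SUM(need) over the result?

21

Base: (Arm, need=1).
Iteration 1: components of {Arm} -> Gear = 1*5 = 5, Widget = 1*2 = 2.
Iteration 2: components of {Gear,Widget} -> Rod = 2*1 = 2, Shaft = 5*1 = 5.
Iteration 3: components of {Rod,Shaft} -> Seal = 2*3 = 6.
Iteration 4: no further components; recursion stops.
SUM(need) = 1 + 2 + 5 + 2 + 5 + 6 = 21.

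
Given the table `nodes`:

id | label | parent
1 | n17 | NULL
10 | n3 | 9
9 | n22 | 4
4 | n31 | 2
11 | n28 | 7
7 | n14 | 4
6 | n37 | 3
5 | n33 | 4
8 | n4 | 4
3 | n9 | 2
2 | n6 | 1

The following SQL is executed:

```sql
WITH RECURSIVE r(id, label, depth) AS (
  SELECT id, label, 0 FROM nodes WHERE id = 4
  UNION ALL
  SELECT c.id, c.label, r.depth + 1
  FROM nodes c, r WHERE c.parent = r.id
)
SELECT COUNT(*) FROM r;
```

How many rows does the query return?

Base: id=4 (n31) at depth 0.
Iteration 1: rows with parent in {4} -> n33 (id 5, depth 1), n14 (id 7, depth 1), n4 (id 8, depth 1), n22 (id 9, depth 1).
Iteration 2: rows with parent in {5,7,8,9} -> n3 (id 10, depth 2), n28 (id 11, depth 2).
Iteration 3: no rows with parent in {10,11}; recursion stops.
Total rows emitted: 7.

7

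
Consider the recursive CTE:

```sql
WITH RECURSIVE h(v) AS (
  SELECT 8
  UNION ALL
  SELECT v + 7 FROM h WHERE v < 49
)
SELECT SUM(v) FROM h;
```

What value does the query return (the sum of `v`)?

203

Base: v=8.
Iteration 1: 8 < 49 holds -> v = 8 + 7 = 15.
Iteration 2: 15 < 49 holds -> v = 15 + 7 = 22.
Iteration 3: 22 < 49 holds -> v = 22 + 7 = 29.
Iteration 4: 29 < 49 holds -> v = 29 + 7 = 36.
Iteration 5: 36 < 49 holds -> v = 36 + 7 = 43.
Iteration 6: 43 < 49 holds -> v = 43 + 7 = 50.
Iteration 7: 50 < 49 fails; recursion stops.
SUM(v) = 8 + 15 + 22 + 29 + 36 + 43 + 50 = 203.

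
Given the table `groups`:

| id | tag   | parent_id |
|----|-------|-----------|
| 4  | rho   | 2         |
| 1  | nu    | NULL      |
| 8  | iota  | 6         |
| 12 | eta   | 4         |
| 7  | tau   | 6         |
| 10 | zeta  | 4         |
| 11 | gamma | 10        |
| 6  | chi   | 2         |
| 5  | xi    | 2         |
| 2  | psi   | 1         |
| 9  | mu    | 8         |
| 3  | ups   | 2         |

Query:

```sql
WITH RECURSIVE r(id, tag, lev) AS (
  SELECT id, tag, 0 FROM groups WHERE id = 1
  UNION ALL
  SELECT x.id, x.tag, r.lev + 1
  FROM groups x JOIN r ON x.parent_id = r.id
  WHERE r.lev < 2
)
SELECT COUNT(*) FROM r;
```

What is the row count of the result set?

Base: id=1 (nu) at lev 0.
Iteration 1: rows with parent_id in {1} -> psi (id 2, lev 1).
Iteration 2: rows with parent_id in {2} -> ups (id 3, lev 2), rho (id 4, lev 2), xi (id 5, lev 2), chi (id 6, lev 2).
Iteration 3: lev < 2 fails for all current rows; recursion stops.
Total rows emitted: 6.

6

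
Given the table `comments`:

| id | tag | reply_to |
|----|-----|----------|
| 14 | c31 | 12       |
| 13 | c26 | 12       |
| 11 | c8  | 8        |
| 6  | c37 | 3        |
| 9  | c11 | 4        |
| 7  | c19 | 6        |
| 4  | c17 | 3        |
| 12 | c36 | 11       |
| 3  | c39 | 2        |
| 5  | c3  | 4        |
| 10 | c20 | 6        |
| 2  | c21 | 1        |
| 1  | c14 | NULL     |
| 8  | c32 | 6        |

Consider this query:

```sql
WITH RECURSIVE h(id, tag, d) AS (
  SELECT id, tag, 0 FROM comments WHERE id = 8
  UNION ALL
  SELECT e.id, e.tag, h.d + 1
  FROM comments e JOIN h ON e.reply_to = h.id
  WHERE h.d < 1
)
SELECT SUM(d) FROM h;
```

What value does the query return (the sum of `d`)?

Base: id=8 (c32) at d 0.
Iteration 1: rows with reply_to in {8} -> c8 (id 11, d 1).
Iteration 2: d < 1 fails for all current rows; recursion stops.
SUM(d) = 0 + 1 = 1.

1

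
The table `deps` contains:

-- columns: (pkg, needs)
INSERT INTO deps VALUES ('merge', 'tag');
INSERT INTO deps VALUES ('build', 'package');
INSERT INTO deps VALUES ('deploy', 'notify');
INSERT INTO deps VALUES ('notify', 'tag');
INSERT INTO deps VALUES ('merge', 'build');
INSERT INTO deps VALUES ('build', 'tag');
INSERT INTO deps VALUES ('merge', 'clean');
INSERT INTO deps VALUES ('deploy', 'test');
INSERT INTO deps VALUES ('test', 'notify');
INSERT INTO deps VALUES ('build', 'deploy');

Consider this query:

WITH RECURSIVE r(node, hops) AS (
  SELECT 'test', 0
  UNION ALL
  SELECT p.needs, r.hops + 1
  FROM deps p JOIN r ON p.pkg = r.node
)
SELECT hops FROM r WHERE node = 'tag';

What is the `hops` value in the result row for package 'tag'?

Base: (test, hops=0).
Iteration 1: edges from {test} -> (notify, hops=1).
Iteration 2: edges from {notify} -> (tag, hops=2).
Iteration 3: no outgoing edges from {tag}; recursion stops.

2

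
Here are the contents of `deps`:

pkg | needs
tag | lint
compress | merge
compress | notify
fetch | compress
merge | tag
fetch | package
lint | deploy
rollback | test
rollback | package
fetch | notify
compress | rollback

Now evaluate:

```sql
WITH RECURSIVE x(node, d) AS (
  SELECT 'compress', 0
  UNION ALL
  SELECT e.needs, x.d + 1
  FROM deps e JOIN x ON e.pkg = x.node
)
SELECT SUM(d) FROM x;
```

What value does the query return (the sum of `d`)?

Base: (compress, d=0).
Iteration 1: edges from {compress} -> (merge, d=1), (notify, d=1), (rollback, d=1).
Iteration 2: edges from {merge,notify,rollback} -> (package, d=2), (tag, d=2), (test, d=2).
Iteration 3: edges from {package,tag,test} -> (lint, d=3).
Iteration 4: edges from {lint} -> (deploy, d=4).
Iteration 5: no outgoing edges from {deploy}; recursion stops.
SUM(d) = 0 + 1 + 1 + 1 + 2 + 2 + 2 + 3 + 4 = 16.

16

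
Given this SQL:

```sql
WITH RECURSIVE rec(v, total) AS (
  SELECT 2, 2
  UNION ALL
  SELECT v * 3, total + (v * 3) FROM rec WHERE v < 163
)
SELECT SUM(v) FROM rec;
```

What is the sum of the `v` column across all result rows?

Base: v=2, total=2.
Iteration 1: 2 < 163 holds -> v = 2 * 3 = 6, total = 2 + 6 = 8.
Iteration 2: 6 < 163 holds -> v = 6 * 3 = 18, total = 8 + 18 = 26.
Iteration 3: 18 < 163 holds -> v = 18 * 3 = 54, total = 26 + 54 = 80.
Iteration 4: 54 < 163 holds -> v = 54 * 3 = 162, total = 80 + 162 = 242.
Iteration 5: 162 < 163 holds -> v = 162 * 3 = 486, total = 242 + 486 = 728.
Iteration 6: 486 < 163 fails; recursion stops.
SUM(v) = 2 + 6 + 18 + 54 + 162 + 486 = 728.

728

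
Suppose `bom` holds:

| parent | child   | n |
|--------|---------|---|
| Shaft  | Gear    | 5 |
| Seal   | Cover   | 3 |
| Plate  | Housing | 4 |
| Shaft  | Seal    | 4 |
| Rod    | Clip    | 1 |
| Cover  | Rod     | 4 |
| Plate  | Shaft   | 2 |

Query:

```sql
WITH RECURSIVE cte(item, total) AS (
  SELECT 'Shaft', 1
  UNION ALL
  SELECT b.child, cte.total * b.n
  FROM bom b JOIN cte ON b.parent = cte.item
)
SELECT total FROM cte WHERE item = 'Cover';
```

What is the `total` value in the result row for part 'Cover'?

Base: (Shaft, total=1).
Iteration 1: components of {Shaft} -> Gear = 1*5 = 5, Seal = 1*4 = 4.
Iteration 2: components of {Gear,Seal} -> Cover = 4*3 = 12.
Iteration 3: components of {Cover} -> Rod = 12*4 = 48.
Iteration 4: components of {Rod} -> Clip = 48*1 = 48.
Iteration 5: no further components; recursion stops.

12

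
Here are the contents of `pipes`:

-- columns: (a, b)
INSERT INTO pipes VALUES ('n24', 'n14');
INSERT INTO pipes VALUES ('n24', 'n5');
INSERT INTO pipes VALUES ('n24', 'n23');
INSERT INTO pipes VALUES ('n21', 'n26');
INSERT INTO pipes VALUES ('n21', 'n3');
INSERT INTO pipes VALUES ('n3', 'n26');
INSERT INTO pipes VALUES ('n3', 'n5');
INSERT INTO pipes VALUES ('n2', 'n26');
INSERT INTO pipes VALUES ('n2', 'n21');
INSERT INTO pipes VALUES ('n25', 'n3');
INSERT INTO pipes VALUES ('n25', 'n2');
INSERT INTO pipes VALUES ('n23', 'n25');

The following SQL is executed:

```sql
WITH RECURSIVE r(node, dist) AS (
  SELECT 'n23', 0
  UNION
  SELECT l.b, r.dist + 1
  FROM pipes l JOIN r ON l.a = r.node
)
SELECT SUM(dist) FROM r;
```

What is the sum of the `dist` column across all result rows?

Base: (n23, dist=0).
Iteration 1: edges from {n23} -> (n25, dist=1).
Iteration 2: edges from {n25} -> (n2, dist=2), (n3, dist=2).
Iteration 3: edges from {n2,n3} -> (n21, dist=3), (n26, dist=3), (n5, dist=3). [UNION drops 1 duplicate row(s)]
Iteration 4: edges from {n21,n26,n5} -> (n26, dist=4), (n3, dist=4).
Iteration 5: edges from {n26,n3} -> (n26, dist=5), (n5, dist=5).
Iteration 6: no outgoing edges from {n26,n5}; recursion stops.
SUM(dist) = 0 + 1 + 2 + 2 + 3 + 3 + 3 + 4 + 4 + 5 + 5 = 32.

32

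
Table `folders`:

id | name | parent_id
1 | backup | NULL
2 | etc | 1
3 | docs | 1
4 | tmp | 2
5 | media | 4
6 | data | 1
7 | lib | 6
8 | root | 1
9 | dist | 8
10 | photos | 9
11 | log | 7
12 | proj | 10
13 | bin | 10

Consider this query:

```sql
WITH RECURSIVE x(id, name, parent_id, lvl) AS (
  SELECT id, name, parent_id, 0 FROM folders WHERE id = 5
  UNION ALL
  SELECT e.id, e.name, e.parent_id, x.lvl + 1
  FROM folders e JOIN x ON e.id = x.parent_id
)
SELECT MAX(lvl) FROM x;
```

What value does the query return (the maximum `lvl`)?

3

Base: id=5 (media), parent_id=4, lvl 0.
Iteration 1: join on id=4 -> tmp (id 4, parent_id=2, lvl 1).
Iteration 2: join on id=2 -> etc (id 2, parent_id=1, lvl 2).
Iteration 3: join on id=1 -> backup (id 1, parent_id=NULL, lvl 3).
Iteration 4: parent_id is NULL; no match; recursion stops.
lvl values: 0, 1, 2, 3; the maximum is 3.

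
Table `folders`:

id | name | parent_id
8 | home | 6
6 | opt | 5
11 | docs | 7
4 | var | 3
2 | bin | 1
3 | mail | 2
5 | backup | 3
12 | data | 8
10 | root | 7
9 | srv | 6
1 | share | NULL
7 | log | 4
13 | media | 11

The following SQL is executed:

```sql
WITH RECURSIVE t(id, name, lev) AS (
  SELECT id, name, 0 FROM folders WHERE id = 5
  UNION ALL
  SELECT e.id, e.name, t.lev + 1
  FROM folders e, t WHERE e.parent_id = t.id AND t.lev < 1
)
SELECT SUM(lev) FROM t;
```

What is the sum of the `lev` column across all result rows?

Base: id=5 (backup) at lev 0.
Iteration 1: rows with parent_id in {5} -> opt (id 6, lev 1).
Iteration 2: lev < 1 fails for all current rows; recursion stops.
SUM(lev) = 0 + 1 = 1.

1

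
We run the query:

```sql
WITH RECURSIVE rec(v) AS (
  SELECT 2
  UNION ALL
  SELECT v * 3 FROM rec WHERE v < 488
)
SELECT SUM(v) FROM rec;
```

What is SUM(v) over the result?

Base: v=2.
Iteration 1: 2 < 488 holds -> v = 2 * 3 = 6.
Iteration 2: 6 < 488 holds -> v = 6 * 3 = 18.
Iteration 3: 18 < 488 holds -> v = 18 * 3 = 54.
Iteration 4: 54 < 488 holds -> v = 54 * 3 = 162.
Iteration 5: 162 < 488 holds -> v = 162 * 3 = 486.
Iteration 6: 486 < 488 holds -> v = 486 * 3 = 1458.
Iteration 7: 1458 < 488 fails; recursion stops.
SUM(v) = 2 + 6 + 18 + 54 + 162 + 486 + 1458 = 2186.

2186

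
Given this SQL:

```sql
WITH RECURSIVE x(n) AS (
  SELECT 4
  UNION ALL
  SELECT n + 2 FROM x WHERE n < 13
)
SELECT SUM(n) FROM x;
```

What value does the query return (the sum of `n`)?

54

Base: n=4.
Iteration 1: 4 < 13 holds -> n = 4 + 2 = 6.
Iteration 2: 6 < 13 holds -> n = 6 + 2 = 8.
Iteration 3: 8 < 13 holds -> n = 8 + 2 = 10.
Iteration 4: 10 < 13 holds -> n = 10 + 2 = 12.
Iteration 5: 12 < 13 holds -> n = 12 + 2 = 14.
Iteration 6: 14 < 13 fails; recursion stops.
SUM(n) = 4 + 6 + 8 + 10 + 12 + 14 = 54.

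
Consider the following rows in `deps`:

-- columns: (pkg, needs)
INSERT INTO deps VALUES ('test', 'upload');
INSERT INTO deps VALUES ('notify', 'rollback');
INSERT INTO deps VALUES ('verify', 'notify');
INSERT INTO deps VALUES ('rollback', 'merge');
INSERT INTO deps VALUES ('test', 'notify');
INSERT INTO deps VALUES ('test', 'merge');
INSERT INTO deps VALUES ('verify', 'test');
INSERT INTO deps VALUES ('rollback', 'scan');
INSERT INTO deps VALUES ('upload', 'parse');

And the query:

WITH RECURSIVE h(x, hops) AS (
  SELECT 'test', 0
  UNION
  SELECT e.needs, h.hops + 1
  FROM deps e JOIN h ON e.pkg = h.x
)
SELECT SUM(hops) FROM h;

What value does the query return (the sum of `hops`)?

Base: (test, hops=0).
Iteration 1: edges from {test} -> (merge, hops=1), (notify, hops=1), (upload, hops=1).
Iteration 2: edges from {merge,notify,upload} -> (parse, hops=2), (rollback, hops=2).
Iteration 3: edges from {parse,rollback} -> (merge, hops=3), (scan, hops=3).
Iteration 4: no outgoing edges from {merge,scan}; recursion stops.
SUM(hops) = 0 + 1 + 1 + 1 + 2 + 2 + 3 + 3 = 13.

13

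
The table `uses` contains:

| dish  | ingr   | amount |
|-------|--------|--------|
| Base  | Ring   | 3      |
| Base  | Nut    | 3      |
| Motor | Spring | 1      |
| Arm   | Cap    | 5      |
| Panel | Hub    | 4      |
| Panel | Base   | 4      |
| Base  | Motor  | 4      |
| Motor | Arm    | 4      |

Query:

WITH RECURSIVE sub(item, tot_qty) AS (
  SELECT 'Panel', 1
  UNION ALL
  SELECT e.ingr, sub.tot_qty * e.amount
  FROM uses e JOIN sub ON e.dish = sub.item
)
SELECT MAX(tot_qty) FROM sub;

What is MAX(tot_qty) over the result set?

Base: (Panel, tot_qty=1).
Iteration 1: components of {Panel} -> Base = 1*4 = 4, Hub = 1*4 = 4.
Iteration 2: components of {Base,Hub} -> Motor = 4*4 = 16, Nut = 4*3 = 12, Ring = 4*3 = 12.
Iteration 3: components of {Motor,Nut,Ring} -> Arm = 16*4 = 64, Spring = 16*1 = 16.
Iteration 4: components of {Arm,Spring} -> Cap = 64*5 = 320.
Iteration 5: no further components; recursion stops.
tot_qty values: 1, 4, 4, 12, 16, 12, 64, 16, 320; the maximum is 320.

320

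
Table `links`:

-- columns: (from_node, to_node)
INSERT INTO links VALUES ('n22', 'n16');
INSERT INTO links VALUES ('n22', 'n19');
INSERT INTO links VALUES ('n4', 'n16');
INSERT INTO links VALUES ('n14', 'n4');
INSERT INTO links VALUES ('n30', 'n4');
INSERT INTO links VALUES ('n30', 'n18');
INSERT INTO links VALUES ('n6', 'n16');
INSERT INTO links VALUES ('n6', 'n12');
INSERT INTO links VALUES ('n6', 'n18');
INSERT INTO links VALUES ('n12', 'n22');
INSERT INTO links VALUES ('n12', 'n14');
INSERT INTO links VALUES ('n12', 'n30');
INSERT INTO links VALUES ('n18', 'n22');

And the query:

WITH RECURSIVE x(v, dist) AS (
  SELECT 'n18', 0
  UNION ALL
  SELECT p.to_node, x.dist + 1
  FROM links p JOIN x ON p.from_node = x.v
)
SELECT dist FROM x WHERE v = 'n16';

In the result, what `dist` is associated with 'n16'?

2

Base: (n18, dist=0).
Iteration 1: edges from {n18} -> (n22, dist=1).
Iteration 2: edges from {n22} -> (n16, dist=2), (n19, dist=2).
Iteration 3: no outgoing edges from {n16,n19}; recursion stops.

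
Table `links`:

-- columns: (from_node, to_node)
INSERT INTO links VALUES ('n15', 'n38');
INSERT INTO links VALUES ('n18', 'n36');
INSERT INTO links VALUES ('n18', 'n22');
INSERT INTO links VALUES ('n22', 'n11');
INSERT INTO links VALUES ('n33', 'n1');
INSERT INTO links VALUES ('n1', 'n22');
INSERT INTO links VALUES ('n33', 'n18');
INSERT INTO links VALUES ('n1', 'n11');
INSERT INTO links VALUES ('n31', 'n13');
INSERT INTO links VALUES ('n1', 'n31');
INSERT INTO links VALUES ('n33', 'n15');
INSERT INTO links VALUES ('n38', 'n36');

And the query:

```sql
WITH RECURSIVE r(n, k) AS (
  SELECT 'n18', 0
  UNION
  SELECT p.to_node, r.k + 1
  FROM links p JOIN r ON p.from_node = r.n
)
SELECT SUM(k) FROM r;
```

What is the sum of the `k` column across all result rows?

4

Base: (n18, k=0).
Iteration 1: edges from {n18} -> (n22, k=1), (n36, k=1).
Iteration 2: edges from {n22,n36} -> (n11, k=2).
Iteration 3: no outgoing edges from {n11}; recursion stops.
SUM(k) = 0 + 1 + 1 + 2 = 4.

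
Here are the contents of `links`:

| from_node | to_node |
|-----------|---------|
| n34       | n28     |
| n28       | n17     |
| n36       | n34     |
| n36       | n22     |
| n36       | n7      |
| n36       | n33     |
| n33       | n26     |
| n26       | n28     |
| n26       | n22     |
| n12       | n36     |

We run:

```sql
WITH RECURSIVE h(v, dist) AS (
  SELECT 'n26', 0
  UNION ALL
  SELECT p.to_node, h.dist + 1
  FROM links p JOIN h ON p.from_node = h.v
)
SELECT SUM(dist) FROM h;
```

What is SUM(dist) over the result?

Base: (n26, dist=0).
Iteration 1: edges from {n26} -> (n22, dist=1), (n28, dist=1).
Iteration 2: edges from {n22,n28} -> (n17, dist=2).
Iteration 3: no outgoing edges from {n17}; recursion stops.
SUM(dist) = 0 + 1 + 1 + 2 = 4.

4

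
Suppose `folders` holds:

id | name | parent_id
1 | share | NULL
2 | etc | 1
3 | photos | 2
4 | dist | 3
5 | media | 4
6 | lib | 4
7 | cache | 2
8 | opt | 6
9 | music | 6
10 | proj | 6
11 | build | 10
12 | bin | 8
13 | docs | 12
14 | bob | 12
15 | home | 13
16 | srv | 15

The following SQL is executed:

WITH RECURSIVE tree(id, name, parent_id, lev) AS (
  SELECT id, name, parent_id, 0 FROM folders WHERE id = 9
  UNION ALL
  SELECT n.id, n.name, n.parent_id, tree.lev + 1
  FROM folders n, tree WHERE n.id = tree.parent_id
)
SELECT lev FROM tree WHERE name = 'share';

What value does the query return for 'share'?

Base: id=9 (music), parent_id=6, lev 0.
Iteration 1: join on id=6 -> lib (id 6, parent_id=4, lev 1).
Iteration 2: join on id=4 -> dist (id 4, parent_id=3, lev 2).
Iteration 3: join on id=3 -> photos (id 3, parent_id=2, lev 3).
Iteration 4: join on id=2 -> etc (id 2, parent_id=1, lev 4).
Iteration 5: join on id=1 -> share (id 1, parent_id=NULL, lev 5).
Iteration 6: parent_id is NULL; no match; recursion stops.

5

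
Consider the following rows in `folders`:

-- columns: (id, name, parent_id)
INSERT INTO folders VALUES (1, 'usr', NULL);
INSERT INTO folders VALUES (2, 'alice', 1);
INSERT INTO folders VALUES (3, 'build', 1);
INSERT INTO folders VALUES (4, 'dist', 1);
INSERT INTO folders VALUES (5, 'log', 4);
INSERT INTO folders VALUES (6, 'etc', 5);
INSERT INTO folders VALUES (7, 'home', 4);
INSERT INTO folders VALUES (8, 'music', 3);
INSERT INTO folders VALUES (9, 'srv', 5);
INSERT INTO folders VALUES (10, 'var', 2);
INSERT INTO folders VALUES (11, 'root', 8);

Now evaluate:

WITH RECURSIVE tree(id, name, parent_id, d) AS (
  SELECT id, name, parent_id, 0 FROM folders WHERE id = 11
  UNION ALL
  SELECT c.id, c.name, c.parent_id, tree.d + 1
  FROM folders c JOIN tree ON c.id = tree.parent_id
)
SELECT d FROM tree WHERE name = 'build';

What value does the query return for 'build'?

Base: id=11 (root), parent_id=8, d 0.
Iteration 1: join on id=8 -> music (id 8, parent_id=3, d 1).
Iteration 2: join on id=3 -> build (id 3, parent_id=1, d 2).
Iteration 3: join on id=1 -> usr (id 1, parent_id=NULL, d 3).
Iteration 4: parent_id is NULL; no match; recursion stops.

2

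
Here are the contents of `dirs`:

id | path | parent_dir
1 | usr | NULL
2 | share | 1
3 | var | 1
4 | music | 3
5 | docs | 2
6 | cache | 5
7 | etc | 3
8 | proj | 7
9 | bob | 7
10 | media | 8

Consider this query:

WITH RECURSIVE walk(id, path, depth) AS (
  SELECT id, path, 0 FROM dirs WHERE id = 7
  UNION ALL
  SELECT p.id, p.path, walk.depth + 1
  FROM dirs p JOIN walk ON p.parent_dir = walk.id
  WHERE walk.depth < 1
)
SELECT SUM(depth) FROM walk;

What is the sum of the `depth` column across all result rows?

Base: id=7 (etc) at depth 0.
Iteration 1: rows with parent_dir in {7} -> proj (id 8, depth 1), bob (id 9, depth 1).
Iteration 2: depth < 1 fails for all current rows; recursion stops.
SUM(depth) = 0 + 1 + 1 = 2.

2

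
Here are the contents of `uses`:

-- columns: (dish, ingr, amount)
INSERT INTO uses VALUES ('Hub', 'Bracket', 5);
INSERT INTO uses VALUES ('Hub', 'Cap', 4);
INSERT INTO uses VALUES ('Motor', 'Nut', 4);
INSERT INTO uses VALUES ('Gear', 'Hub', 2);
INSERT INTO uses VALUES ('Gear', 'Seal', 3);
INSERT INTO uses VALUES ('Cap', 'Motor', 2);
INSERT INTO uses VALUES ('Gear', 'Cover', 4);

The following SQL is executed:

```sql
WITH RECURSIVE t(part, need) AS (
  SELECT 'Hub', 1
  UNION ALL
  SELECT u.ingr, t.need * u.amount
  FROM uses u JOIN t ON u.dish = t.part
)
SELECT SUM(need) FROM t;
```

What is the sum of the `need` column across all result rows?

Base: (Hub, need=1).
Iteration 1: components of {Hub} -> Bracket = 1*5 = 5, Cap = 1*4 = 4.
Iteration 2: components of {Bracket,Cap} -> Motor = 4*2 = 8.
Iteration 3: components of {Motor} -> Nut = 8*4 = 32.
Iteration 4: no further components; recursion stops.
SUM(need) = 1 + 5 + 4 + 8 + 32 = 50.

50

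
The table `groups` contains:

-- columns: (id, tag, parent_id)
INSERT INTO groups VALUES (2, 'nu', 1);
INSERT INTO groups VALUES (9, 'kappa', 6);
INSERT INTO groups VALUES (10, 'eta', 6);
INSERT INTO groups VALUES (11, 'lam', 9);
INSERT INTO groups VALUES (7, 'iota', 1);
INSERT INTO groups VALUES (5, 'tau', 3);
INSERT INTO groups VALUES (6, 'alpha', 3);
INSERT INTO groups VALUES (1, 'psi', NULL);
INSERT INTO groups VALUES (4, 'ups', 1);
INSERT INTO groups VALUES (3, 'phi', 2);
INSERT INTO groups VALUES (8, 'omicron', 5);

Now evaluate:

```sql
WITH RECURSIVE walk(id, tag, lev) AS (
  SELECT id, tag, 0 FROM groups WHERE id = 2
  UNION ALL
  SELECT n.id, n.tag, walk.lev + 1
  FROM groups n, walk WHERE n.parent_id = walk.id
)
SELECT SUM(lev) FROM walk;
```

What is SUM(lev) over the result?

Base: id=2 (nu) at lev 0.
Iteration 1: rows with parent_id in {2} -> phi (id 3, lev 1).
Iteration 2: rows with parent_id in {3} -> tau (id 5, lev 2), alpha (id 6, lev 2).
Iteration 3: rows with parent_id in {5,6} -> omicron (id 8, lev 3), kappa (id 9, lev 3), eta (id 10, lev 3).
Iteration 4: rows with parent_id in {8,9,10} -> lam (id 11, lev 4).
Iteration 5: no rows with parent_id in {11}; recursion stops.
SUM(lev) = 0 + 1 + 2 + 2 + 3 + 3 + 3 + 4 = 18.

18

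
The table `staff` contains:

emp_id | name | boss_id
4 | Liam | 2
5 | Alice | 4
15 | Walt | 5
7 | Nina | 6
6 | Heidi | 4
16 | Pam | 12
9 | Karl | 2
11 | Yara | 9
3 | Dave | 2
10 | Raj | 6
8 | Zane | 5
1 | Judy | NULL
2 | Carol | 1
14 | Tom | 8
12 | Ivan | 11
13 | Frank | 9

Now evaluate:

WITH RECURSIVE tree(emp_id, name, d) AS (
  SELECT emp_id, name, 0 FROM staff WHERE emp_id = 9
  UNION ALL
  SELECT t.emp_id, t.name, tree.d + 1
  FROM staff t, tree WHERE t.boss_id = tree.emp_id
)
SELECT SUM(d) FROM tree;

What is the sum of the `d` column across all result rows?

7

Base: emp_id=9 (Karl) at d 0.
Iteration 1: rows with boss_id in {9} -> Yara (id 11, d 1), Frank (id 13, d 1).
Iteration 2: rows with boss_id in {11,13} -> Ivan (id 12, d 2).
Iteration 3: rows with boss_id in {12} -> Pam (id 16, d 3).
Iteration 4: no rows with boss_id in {16}; recursion stops.
SUM(d) = 0 + 1 + 1 + 2 + 3 = 7.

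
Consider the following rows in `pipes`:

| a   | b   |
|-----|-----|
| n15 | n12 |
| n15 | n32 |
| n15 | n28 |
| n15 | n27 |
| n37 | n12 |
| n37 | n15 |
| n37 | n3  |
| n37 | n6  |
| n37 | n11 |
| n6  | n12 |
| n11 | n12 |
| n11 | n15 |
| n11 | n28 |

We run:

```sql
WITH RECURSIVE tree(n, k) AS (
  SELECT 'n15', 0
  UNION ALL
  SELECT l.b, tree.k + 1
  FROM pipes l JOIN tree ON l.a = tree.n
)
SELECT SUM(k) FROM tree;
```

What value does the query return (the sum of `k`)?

Base: (n15, k=0).
Iteration 1: edges from {n15} -> (n12, k=1), (n27, k=1), (n28, k=1), (n32, k=1).
Iteration 2: no outgoing edges from {n12,n27,n28,n32}; recursion stops.
SUM(k) = 0 + 1 + 1 + 1 + 1 = 4.

4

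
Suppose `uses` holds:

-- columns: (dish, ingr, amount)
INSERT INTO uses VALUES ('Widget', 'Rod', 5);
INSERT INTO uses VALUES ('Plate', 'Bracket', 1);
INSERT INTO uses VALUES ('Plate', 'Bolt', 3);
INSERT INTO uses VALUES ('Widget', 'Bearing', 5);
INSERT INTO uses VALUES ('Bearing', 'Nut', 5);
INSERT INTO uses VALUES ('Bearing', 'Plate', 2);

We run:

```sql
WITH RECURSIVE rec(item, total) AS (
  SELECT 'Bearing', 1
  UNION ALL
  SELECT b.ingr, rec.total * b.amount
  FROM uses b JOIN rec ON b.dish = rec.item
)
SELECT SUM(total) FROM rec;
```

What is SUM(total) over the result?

16

Base: (Bearing, total=1).
Iteration 1: components of {Bearing} -> Nut = 1*5 = 5, Plate = 1*2 = 2.
Iteration 2: components of {Nut,Plate} -> Bolt = 2*3 = 6, Bracket = 2*1 = 2.
Iteration 3: no further components; recursion stops.
SUM(total) = 1 + 2 + 5 + 6 + 2 = 16.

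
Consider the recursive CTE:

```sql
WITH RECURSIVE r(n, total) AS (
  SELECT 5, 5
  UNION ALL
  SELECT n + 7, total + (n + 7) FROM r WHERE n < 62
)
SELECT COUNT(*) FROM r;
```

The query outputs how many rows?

10

Base: n=5, total=5.
Iteration 1: 5 < 62 holds -> n = 5 + 7 = 12, total = 5 + 12 = 17.
Iteration 2: 12 < 62 holds -> n = 12 + 7 = 19, total = 17 + 19 = 36.
Iteration 3: 19 < 62 holds -> n = 19 + 7 = 26, total = 36 + 26 = 62.
Iteration 4: 26 < 62 holds -> n = 26 + 7 = 33, total = 62 + 33 = 95.
Iteration 5: 33 < 62 holds -> n = 33 + 7 = 40, total = 95 + 40 = 135.
Iteration 6: 40 < 62 holds -> n = 40 + 7 = 47, total = 135 + 47 = 182.
Iteration 7: 47 < 62 holds -> n = 47 + 7 = 54, total = 182 + 54 = 236.
Iteration 8: 54 < 62 holds -> n = 54 + 7 = 61, total = 236 + 61 = 297.
Iteration 9: 61 < 62 holds -> n = 61 + 7 = 68, total = 297 + 68 = 365.
Iteration 10: 68 < 62 fails; recursion stops.
Total rows emitted: 10.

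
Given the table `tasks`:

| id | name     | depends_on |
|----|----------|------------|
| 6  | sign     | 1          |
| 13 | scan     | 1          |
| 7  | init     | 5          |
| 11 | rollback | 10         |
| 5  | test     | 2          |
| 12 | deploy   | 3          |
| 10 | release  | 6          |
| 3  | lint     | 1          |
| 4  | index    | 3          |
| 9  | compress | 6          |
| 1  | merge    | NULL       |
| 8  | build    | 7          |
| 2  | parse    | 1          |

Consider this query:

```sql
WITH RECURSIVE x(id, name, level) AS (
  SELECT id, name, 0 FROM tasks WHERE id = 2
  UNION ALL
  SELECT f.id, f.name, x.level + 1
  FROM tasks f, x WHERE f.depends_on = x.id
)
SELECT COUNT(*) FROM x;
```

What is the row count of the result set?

4

Base: id=2 (parse) at level 0.
Iteration 1: rows with depends_on in {2} -> test (id 5, level 1).
Iteration 2: rows with depends_on in {5} -> init (id 7, level 2).
Iteration 3: rows with depends_on in {7} -> build (id 8, level 3).
Iteration 4: no rows with depends_on in {8}; recursion stops.
Total rows emitted: 4.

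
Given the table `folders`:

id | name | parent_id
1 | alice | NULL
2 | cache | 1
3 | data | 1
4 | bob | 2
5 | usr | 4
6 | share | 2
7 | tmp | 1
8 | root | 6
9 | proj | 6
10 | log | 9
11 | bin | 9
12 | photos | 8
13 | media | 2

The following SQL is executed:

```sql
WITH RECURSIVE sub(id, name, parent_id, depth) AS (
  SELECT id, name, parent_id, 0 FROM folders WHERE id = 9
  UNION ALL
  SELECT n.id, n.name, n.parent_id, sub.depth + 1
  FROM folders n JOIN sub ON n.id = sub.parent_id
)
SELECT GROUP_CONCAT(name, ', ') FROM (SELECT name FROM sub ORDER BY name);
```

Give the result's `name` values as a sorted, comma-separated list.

alice, cache, proj, share

Base: id=9 (proj), parent_id=6, depth 0.
Iteration 1: join on id=6 -> share (id 6, parent_id=2, depth 1).
Iteration 2: join on id=2 -> cache (id 2, parent_id=1, depth 2).
Iteration 3: join on id=1 -> alice (id 1, parent_id=NULL, depth 3).
Iteration 4: parent_id is NULL; no match; recursion stops.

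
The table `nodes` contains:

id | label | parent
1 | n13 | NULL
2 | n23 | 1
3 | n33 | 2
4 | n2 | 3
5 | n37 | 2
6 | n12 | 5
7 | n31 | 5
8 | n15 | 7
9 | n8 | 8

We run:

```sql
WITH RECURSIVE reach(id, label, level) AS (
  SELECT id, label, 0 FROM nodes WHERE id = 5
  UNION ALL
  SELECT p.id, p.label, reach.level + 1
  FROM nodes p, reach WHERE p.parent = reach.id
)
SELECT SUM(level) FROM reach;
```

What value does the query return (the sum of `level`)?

Base: id=5 (n37) at level 0.
Iteration 1: rows with parent in {5} -> n12 (id 6, level 1), n31 (id 7, level 1).
Iteration 2: rows with parent in {6,7} -> n15 (id 8, level 2).
Iteration 3: rows with parent in {8} -> n8 (id 9, level 3).
Iteration 4: no rows with parent in {9}; recursion stops.
SUM(level) = 0 + 1 + 1 + 2 + 3 = 7.

7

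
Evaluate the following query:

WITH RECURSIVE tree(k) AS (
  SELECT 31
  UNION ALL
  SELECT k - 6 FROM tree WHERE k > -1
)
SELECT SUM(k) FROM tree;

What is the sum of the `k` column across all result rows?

91

Base: k=31.
Iteration 1: 31 > -1 holds -> k = 31 - 6 = 25.
Iteration 2: 25 > -1 holds -> k = 25 - 6 = 19.
Iteration 3: 19 > -1 holds -> k = 19 - 6 = 13.
Iteration 4: 13 > -1 holds -> k = 13 - 6 = 7.
Iteration 5: 7 > -1 holds -> k = 7 - 6 = 1.
Iteration 6: 1 > -1 holds -> k = 1 - 6 = -5.
Iteration 7: -5 > -1 fails; recursion stops.
SUM(k) = 31 + 25 + 19 + 13 + 7 + 1 + -5 = 91.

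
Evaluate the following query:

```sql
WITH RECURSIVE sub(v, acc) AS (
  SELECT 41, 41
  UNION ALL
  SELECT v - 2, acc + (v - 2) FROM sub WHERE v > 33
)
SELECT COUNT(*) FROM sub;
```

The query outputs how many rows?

5

Base: v=41, acc=41.
Iteration 1: 41 > 33 holds -> v = 41 - 2 = 39, acc = 41 + 39 = 80.
Iteration 2: 39 > 33 holds -> v = 39 - 2 = 37, acc = 80 + 37 = 117.
Iteration 3: 37 > 33 holds -> v = 37 - 2 = 35, acc = 117 + 35 = 152.
Iteration 4: 35 > 33 holds -> v = 35 - 2 = 33, acc = 152 + 33 = 185.
Iteration 5: 33 > 33 fails; recursion stops.
Total rows emitted: 5.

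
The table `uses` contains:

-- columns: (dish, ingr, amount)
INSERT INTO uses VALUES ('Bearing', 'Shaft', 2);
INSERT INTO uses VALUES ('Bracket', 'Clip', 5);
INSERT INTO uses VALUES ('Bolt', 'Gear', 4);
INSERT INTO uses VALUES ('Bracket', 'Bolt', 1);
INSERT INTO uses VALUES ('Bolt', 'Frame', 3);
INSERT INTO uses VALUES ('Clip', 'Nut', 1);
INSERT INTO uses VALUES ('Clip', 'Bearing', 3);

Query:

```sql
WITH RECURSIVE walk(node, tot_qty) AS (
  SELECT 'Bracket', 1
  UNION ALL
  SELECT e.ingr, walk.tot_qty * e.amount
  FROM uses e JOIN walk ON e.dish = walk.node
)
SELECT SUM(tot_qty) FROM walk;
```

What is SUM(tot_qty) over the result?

Base: (Bracket, tot_qty=1).
Iteration 1: components of {Bracket} -> Bolt = 1*1 = 1, Clip = 1*5 = 5.
Iteration 2: components of {Bolt,Clip} -> Bearing = 5*3 = 15, Frame = 1*3 = 3, Gear = 1*4 = 4, Nut = 5*1 = 5.
Iteration 3: components of {Bearing,Frame,Gear,Nut} -> Shaft = 15*2 = 30.
Iteration 4: no further components; recursion stops.
SUM(tot_qty) = 1 + 1 + 5 + 3 + 4 + 15 + 5 + 30 = 64.

64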